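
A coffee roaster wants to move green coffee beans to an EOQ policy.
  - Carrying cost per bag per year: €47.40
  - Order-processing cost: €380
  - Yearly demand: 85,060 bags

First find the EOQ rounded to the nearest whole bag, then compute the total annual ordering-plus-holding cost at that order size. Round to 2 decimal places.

€55,355.23

EOQ = √(2DS/H) = √(2 × 85,060 × 380 / 47.4)
    = √(1,363,831.22) ≈ 1,167.83 → Q = 1,168 bags
Ordering: D/Q × S = 85,060/1,168 × €380 = €27,673.63
Holding:  Q/2 × H = 1,168/2 × €47.4 = €27,681.60
Total = €27,673.63 + €27,681.60 = €55,355.23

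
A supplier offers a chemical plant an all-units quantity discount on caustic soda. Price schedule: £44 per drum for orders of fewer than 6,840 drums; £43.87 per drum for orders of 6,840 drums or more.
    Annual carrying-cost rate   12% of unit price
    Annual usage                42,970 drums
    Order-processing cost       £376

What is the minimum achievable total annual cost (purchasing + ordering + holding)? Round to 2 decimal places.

H₁ = 12%×£44 = £5.2800;  H₂ = 12%×£43.87 = £5.2644
EOQ₁ = √(2×42,970×376/5.2800) = 2,473.86  (< 6,840, feasible at tier 1)
EOQ₂ = √(2×42,970×376/5.2644) = 2,477.52  (< 6,840 → use Q = 6,840 at tier-2 price)
TC(tier 1 (EOQ₁), Q≈2,473.9) = £1,903,741.97
TC(tier 2, Q≈6,840.0) = £1,905,460.24
Minimum at tier 1 (EOQ₁): £1,903,741.97

£1,903,741.97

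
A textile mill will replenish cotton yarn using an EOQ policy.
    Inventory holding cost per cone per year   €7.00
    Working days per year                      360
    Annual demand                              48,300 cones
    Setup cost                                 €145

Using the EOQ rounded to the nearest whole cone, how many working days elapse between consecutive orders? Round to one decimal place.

10.5 days

2DS/H = 2·48,300·145/7 = 2,001,000.00
EOQ = √2,001,000.00 ≈ 1,414.57 → Q = 1,415 cones
Days between orders = 360 / (D/Q) = 360 / 34.134 ≈ 10.547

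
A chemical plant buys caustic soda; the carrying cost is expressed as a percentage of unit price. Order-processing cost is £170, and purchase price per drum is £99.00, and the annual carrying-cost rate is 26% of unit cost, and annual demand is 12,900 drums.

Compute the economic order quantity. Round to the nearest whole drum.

Carrying cost H = £99 × 26% = £25.7400/drum/yr
EOQ = √(2DS/H) = √(2 × 12,900 × 170 / 25.74)
    = √(170,396.27) ≈ 412.79

413 drums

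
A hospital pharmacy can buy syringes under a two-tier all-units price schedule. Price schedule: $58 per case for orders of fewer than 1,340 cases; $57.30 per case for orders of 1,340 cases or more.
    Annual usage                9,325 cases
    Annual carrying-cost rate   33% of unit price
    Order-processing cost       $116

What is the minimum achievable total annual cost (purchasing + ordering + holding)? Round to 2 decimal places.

$547,284.86

H₁ = 33%×$58 = $19.1400;  H₂ = 33%×$57.30 = $18.9090
EOQ₁ = √(2×9,325×116/19.1400) = 336.20  (< 1,340, feasible at tier 1)
EOQ₂ = √(2×9,325×116/18.9090) = 338.25  (< 1,340 → use Q = 1,340 at tier-2 price)
TC(tier 1 (EOQ₁), Q≈336.2) = $547,284.86
TC(tier 2, Q≈1,340.0) = $547,798.77
Minimum at tier 1 (EOQ₁): $547,284.86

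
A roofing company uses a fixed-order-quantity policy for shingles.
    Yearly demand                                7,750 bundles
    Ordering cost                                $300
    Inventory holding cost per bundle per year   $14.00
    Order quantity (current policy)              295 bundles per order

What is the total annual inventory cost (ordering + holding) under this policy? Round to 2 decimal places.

Annual ordering cost = (D/Q)·S = (7,750/295) × 300 = $7,881.36
Annual holding cost  = (Q/2)·H = (295/2) × 14 = $2,065.00
Total = $7,881.36 + $2,065.00 = $9,946.36

$9,946.36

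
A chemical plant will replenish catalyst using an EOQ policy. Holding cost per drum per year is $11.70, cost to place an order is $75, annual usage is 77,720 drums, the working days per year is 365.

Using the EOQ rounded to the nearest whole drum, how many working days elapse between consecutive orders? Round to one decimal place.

Optimal lot size Q* = (2 × 77,720 × $75 / $11.7)^½ ≈ 998.20 → Q = 998 drums
Days between orders = 365 / (D/Q) = 365 / 77.876 ≈ 4.687

4.7 days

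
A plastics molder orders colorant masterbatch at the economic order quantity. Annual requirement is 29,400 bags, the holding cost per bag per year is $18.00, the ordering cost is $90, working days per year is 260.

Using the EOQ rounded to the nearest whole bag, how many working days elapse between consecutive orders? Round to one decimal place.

2DS/H = 2·29,400·90/18 = 294,000.00
EOQ = √294,000.00 ≈ 542.22 → Q = 542 bags
Days between orders = 260 / (D/Q) = 260 / 54.244 ≈ 4.793

4.8 days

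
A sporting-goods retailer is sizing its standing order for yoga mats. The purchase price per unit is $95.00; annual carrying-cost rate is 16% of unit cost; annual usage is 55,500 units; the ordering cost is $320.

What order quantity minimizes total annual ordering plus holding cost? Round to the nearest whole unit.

Holding cost per unit per year: H = 16% × $95 = $15.2000
2DS/H = 2·55,500·320/15.2 = 2,336,842.11
EOQ = √2,336,842.11 ≈ 1,528.67

1,529 units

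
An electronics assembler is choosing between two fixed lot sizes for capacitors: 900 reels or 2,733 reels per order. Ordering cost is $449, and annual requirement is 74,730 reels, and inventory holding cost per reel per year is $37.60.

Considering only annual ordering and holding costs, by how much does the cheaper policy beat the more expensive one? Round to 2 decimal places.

$9,455.70

TC(Q) = (D/Q)S + (Q/2)H
TC(900) = (74,730/900)×449 + (900/2)×37.6 = $54,201.97
TC(2,733) = (74,730/2,733)×449 + (2,733/2)×37.6 = $63,657.67
Lots of 900 are cheaper by $9,455.70.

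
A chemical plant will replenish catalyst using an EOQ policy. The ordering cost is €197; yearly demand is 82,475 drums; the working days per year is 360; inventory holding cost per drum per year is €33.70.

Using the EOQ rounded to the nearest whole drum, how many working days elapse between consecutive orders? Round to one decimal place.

Optimal lot size Q* = (2 × 82,475 × €197 / €33.7)^½ ≈ 981.96 → Q = 982 drums
Days between orders = 360 / (D/Q) = 360 / 83.987 ≈ 4.286

4.3 days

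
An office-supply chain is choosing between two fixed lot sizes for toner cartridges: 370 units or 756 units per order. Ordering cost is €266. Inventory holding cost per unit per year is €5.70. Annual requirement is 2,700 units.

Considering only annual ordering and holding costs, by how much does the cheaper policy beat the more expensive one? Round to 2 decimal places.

TC(Q) = (D/Q)S + (Q/2)H
TC(370) = (2,700/370)×266 + (370/2)×5.7 = €2,995.58
TC(756) = (2,700/756)×266 + (756/2)×5.7 = €3,104.60
|ΔTC| = |€2,995.58 − €3,104.60| = €109.02

€109.02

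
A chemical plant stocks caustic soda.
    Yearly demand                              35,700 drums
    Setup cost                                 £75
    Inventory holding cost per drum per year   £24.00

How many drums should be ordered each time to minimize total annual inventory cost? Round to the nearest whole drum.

472 drums

EOQ = √(2DS/H) = √(2 × 35,700 × 75 / 24)
    = √(223,125.00) ≈ 472.36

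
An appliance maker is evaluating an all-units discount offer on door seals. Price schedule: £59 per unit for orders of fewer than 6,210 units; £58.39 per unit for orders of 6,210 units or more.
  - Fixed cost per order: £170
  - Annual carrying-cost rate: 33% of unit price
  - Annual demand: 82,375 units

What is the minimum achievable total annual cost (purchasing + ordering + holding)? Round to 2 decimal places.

£4,871,960.60

H₁ = 33%×£59 = £19.4700;  H₂ = 33%×£58.39 = £19.2687
EOQ₁ = √(2×82,375×170/19.4700) = 1,199.37  (< 6,210, feasible at tier 1)
EOQ₂ = √(2×82,375×170/19.2687) = 1,205.62  (< 6,210 → use Q = 6,210 at tier-2 price)
TC(tier 1 (EOQ₁), Q≈1,199.4) = £4,883,476.79
TC(tier 2, Q≈6,210.0) = £4,871,960.60
Minimum at tier 2: £4,871,960.60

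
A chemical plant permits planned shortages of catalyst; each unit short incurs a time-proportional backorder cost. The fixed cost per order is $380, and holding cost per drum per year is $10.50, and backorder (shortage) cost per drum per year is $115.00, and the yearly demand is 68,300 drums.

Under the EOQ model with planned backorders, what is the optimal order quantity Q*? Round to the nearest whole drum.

2,323 drums

Q* = √(2DS/H) · √((H + b)/b)
   = √(2 × 68,300 × 380 / 10.5) · √((10.5 + 115) / 115)
   = 2,223.425 × 1.0447 ≈ 2,322.71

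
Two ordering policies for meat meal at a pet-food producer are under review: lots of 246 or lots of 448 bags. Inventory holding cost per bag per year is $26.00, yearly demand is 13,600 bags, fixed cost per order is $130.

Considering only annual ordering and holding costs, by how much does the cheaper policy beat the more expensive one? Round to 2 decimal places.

$614.56

TC(Q) = (D/Q)S + (Q/2)H
TC(246) = (13,600/246)×130 + (246/2)×26 = $10,384.99
TC(448) = (13,600/448)×130 + (448/2)×26 = $9,770.43
Cheaper: Q = 448.  Difference = $614.56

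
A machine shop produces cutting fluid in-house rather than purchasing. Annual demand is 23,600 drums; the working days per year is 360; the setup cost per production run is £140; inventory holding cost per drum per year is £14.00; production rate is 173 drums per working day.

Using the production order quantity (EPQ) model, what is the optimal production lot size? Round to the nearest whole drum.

872 drums

d = 23,600/360 = 65.5556 drums/day;  effective holding cost H(1 − d/p) = 14·(1 − 65.5556/173) = 8.69493
Q* = √(2DS / H_eff) = √(2·23,600·140 / 8.69493) ≈ 871.77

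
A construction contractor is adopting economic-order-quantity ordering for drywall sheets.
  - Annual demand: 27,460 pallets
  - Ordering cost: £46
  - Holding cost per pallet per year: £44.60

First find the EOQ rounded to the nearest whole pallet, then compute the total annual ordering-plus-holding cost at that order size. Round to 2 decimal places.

£10,614.79

Optimal lot size Q* = (2 × 27,460 × £46 / £44.6)^½ ≈ 238.00 → Q = 238 pallets
Annual ordering cost = (D/Q)·S = (27,460/238) × 46 = £5,307.39
Annual holding cost  = (Q/2)·H = (238/2) × 44.6 = £5,307.40
Total = £5,307.39 + £5,307.40 = £10,614.79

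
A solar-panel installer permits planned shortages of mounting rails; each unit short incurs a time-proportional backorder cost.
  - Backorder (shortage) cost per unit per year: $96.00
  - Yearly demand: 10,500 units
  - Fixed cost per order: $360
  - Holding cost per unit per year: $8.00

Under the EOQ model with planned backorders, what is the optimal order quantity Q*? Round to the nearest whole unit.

1,012 units

Q* = √(2DS/H) · √((H + b)/b)
   = √(2 × 10,500 × 360 / 8) · √((8 + 96) / 96)
   = 972.111 × 1.0408 ≈ 1,011.81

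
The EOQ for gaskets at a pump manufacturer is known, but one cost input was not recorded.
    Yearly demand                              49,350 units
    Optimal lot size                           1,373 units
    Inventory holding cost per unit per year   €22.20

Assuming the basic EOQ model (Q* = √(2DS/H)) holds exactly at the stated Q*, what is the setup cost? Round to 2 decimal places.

€424.01

Since Q* = (2DS/H)^½, squaring gives Q*²·H = 2DS.
S = Q²H / (2D) = 1,373² × 22.2 / (2 × 49,350) = 424.0108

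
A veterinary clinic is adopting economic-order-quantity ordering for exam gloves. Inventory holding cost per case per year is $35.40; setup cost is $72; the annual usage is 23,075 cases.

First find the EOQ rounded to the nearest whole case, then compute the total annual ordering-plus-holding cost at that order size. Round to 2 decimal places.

$10,845.61

2DS/H = 2·23,075·72/35.4 = 93,864.41
EOQ = √93,864.41 ≈ 306.37 → Q = 306 cases
Ordering: D/Q × S = 23,075/306 × $72 = $5,429.41
Holding:  Q/2 × H = 306/2 × $35.4 = $5,416.20
Total = $5,429.41 + $5,416.20 = $10,845.61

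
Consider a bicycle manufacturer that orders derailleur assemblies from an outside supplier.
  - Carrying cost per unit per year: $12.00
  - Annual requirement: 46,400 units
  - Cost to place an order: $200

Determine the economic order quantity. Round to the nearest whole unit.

EOQ = √(2DS/H) = √(2 × 46,400 × 200 / 12)
    = √(1,546,666.67) ≈ 1,243.65

1,244 units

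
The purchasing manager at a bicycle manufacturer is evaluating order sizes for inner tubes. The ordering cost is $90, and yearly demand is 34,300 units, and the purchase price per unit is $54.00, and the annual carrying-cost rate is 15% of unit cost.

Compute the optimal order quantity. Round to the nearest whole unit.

Carrying cost H = $54 × 15% = $8.1000/unit/yr
EOQ = √(2DS/H) = √(2 × 34,300 × 90 / 8.1)
    = √(762,222.22) ≈ 873.05

873 units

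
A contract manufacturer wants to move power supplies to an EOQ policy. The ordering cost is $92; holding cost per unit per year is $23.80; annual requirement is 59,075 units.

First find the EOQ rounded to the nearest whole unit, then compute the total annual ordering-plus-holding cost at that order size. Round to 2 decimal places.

$16,084.19

Optimal lot size Q* = (2 × 59,075 × $92 / $23.8)^½ ≈ 675.81 → Q = 676 units
Annual ordering cost = (D/Q)·S = (59,075/676) × 92 = $8,039.79
Annual holding cost  = (Q/2)·H = (676/2) × 23.8 = $8,044.40
Total = $8,039.79 + $8,044.40 = $16,084.19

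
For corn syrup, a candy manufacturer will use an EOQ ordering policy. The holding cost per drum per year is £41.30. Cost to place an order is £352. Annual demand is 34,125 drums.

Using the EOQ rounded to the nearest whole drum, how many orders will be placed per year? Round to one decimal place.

Q* = √(2·D·S / H) = √(2·34,125·352 / 41.3) = √581,694.9 ≈ 762.69 → Q = 763
Orders per year = D/Q = 34,125 / 763 = 44.725

44.7 orders per year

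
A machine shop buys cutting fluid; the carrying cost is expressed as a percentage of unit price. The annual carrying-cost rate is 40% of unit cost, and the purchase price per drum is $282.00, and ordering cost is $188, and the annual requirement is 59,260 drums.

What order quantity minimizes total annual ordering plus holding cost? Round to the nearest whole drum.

Carrying cost H = $282 × 40% = $112.8000/drum/yr
Optimal lot size Q* = (2 × 59,260 × $188 / $112.8)^½ ≈ 444.45

444 drums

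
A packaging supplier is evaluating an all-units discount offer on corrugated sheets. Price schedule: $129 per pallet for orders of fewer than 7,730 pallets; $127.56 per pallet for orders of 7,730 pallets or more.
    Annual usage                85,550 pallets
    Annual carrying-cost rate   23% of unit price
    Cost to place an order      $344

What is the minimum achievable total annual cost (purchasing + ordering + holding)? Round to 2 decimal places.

H₁ = 23%×$129 = $29.6700;  H₂ = 23%×$127.56 = $29.3388
EOQ₁ = √(2×85,550×344/29.6700) = 1,408.46  (< 7,730, feasible at tier 1)
EOQ₂ = √(2×85,550×344/29.3388) = 1,416.39  (< 7,730 → use Q = 7,730 at tier-2 price)
TC(tier 1 (EOQ₁), Q≈1,408.5) = $11,077,739.10
TC(tier 2, Q≈7,730.0) = $11,029,959.60
Minimum at tier 2: $11,029,959.60

$11,029,959.60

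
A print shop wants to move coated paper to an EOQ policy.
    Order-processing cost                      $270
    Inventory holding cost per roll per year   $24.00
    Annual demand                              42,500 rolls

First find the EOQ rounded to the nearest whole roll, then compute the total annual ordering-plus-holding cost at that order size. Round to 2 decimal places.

Q* = √(2·D·S / H) = √(2·42,500·270 / 24) = √956,250.0 ≈ 977.88 → Q = 978 rolls
Ordering: D/Q × S = 42,500/978 × $270 = $11,733.13
Holding:  Q/2 × H = 978/2 × $24 = $11,736.00
Total = $11,733.13 + $11,736.00 = $23,469.13

$23,469.13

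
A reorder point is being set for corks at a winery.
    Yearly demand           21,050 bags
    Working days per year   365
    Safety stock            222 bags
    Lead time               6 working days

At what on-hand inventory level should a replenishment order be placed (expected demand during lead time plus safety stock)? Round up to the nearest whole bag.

569 bags

Daily demand d = 21,050 / 365 = 57.671 bags/day
Demand during lead time = 57.671 × 6 = 346.03
Reorder point = 346.03 + 222 = 568.03 → round up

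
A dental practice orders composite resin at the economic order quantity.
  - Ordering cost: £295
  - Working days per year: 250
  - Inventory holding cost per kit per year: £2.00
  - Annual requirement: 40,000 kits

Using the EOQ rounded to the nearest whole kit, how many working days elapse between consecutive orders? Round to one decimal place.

EOQ = √(2DS/H) = √(2 × 40,000 × 295 / 2)
    = √(11,800,000.00) ≈ 3,435.11 → Q = 3,435 kits
Days between orders = 250 / (D/Q) = 250 / 11.645 ≈ 21.469

21.5 days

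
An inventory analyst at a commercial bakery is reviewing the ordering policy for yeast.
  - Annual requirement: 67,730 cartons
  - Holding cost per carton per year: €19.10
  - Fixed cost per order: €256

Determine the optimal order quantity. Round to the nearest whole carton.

Optimal lot size Q* = (2 × 67,730 × €256 / €19.1)^½ ≈ 1,347.44

1,347 cartons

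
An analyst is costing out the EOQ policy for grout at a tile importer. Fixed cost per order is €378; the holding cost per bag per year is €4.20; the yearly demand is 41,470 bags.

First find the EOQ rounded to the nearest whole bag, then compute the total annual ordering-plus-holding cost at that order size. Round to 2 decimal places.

Optimal lot size Q* = (2 × 41,470 × €378 / €4.2)^½ ≈ 2,732.14 → Q = 2,732 bags
Annual ordering cost = (D/Q)·S = (41,470/2,732) × 378 = €5,737.80
Annual holding cost  = (Q/2)·H = (2,732/2) × 4.2 = €5,737.20
Total = €5,737.80 + €5,737.20 = €11,475.00

€11,475.00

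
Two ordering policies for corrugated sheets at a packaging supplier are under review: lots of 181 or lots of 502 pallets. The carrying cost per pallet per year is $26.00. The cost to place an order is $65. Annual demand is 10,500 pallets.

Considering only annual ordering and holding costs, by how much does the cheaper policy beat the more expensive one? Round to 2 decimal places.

TC(Q) = (D/Q)S + (Q/2)H
TC(181) = (10,500/181)×65 + (181/2)×26 = $6,123.72
TC(502) = (10,500/502)×65 + (502/2)×26 = $7,885.56
Lots of 181 are cheaper by $1,761.84.

$1,761.84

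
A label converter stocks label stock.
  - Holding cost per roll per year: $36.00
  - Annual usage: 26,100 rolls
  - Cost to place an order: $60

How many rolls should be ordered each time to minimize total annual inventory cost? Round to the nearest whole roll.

2DS/H = 2·26,100·60/36 = 87,000.00
EOQ = √87,000.00 ≈ 294.96

295 rolls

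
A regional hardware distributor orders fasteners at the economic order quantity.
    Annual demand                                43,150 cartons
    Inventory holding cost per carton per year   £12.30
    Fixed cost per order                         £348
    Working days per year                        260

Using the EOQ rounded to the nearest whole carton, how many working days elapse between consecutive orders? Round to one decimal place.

2DS/H = 2·43,150·348/12.3 = 2,441,658.54
EOQ = √2,441,658.54 ≈ 1,562.58 → Q = 1,563 cartons
T = Q/D × 260 days = 1,563/43,150 × 260 = 9.418 days

9.4 days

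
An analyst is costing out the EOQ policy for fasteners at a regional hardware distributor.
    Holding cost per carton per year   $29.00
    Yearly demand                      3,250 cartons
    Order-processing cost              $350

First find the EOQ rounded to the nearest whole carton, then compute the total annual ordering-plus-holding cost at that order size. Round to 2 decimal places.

$8,122.50

EOQ = √(2DS/H) = √(2 × 3,250 × 350 / 29)
    = √(78,448.28) ≈ 280.09 → Q = 280 cartons
Orders/yr = 3,250/280 = 11.607; ordering cost = 11.607 × $350 = $4,062.50
Average inventory = 280/2 = 140; holding cost = 140 × $29 = $4,060.00
Total = $4,062.50 + $4,060.00 = $8,122.50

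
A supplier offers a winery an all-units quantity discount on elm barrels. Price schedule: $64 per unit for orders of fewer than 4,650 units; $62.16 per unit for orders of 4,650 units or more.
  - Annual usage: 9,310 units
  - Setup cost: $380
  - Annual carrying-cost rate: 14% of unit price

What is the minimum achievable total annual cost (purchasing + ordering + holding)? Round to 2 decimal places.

$599,703.50

H₁ = 14%×$64 = $8.9600;  H₂ = 14%×$62.16 = $8.7024
EOQ₁ = √(2×9,310×380/8.9600) = 888.64  (< 4,650, feasible at tier 1)
EOQ₂ = √(2×9,310×380/8.7024) = 901.70  (< 4,650 → use Q = 4,650 at tier-2 price)
TC(tier 1 (EOQ₁), Q≈888.6) = $603,802.25
TC(tier 2, Q≈4,650.0) = $599,703.50
Minimum at tier 2: $599,703.50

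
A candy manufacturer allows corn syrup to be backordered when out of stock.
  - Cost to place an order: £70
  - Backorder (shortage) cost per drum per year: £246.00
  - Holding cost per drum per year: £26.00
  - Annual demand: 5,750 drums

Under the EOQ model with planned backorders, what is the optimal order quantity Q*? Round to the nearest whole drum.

Basic EOQ = √(2·5,750·70/26) = 175.959
Backorder adjustment √((H+b)/b) = √((26+246)/246) = 1.0515
Q* = 175.959 × 1.0515 ≈ 185.02

185 drums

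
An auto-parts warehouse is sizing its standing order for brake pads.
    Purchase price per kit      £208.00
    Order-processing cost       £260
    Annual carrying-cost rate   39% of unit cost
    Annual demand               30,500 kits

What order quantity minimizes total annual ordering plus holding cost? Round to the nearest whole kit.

442 kits

H = i·C = 0.39 × £208 = £81.1200 per kit-year
Q* = √(2·D·S / H) = √(2·30,500·260 / 81.12) = √195,512.8 ≈ 442.17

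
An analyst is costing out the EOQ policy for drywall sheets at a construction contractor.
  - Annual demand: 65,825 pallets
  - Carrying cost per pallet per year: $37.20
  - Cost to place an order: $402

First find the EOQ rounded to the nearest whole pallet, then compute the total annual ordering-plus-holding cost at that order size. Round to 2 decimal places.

2DS/H = 2·65,825·402/37.2 = 1,422,669.35
EOQ = √1,422,669.35 ≈ 1,192.76 → Q = 1,193 pallets
Annual ordering cost = (D/Q)·S = (65,825/1,193) × 402 = $22,180.76
Annual holding cost  = (Q/2)·H = (1,193/2) × 37.2 = $22,189.80
Total = $22,180.76 + $22,189.80 = $44,370.56

$44,370.56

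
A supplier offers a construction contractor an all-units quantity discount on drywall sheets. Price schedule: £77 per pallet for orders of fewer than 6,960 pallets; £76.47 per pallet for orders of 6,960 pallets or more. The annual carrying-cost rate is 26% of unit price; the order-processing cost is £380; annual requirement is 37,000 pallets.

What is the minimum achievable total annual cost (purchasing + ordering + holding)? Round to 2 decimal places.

H₁ = 26%×£77 = £20.0200;  H₂ = 26%×£76.47 = £19.8822
EOQ₁ = √(2×37,000×380/20.0200) = 1,185.16  (< 6,960, feasible at tier 1)
EOQ₂ = √(2×37,000×380/19.8822) = 1,189.26  (< 6,960 → use Q = 6,960 at tier-2 price)
TC(tier 1 (EOQ₁), Q≈1,185.2) = £2,872,726.83
TC(tier 2, Q≈6,960.0) = £2,900,600.17
Minimum at tier 1 (EOQ₁): £2,872,726.83

£2,872,726.83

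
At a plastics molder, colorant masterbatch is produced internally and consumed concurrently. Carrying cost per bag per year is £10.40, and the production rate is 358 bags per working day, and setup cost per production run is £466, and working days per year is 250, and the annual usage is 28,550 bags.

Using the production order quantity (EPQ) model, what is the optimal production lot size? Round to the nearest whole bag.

1,938 bags

Daily demand d = 28,550/250 = 114.200; p = 358; 1 − d/p = 0.68101
EPQ = √(2DS / (H(1 − d/p)))
    = √(2 × 28,550 × 466 / (10.4 × 0.68101)) ≈ 1,938.29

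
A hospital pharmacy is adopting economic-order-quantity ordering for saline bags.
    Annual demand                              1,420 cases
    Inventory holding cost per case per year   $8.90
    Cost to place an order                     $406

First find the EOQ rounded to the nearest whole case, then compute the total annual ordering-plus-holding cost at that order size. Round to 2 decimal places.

EOQ = √(2DS/H) = √(2 × 1,420 × 406 / 8.9)
    = √(129,555.06) ≈ 359.94 → Q = 360 cases
Annual ordering cost = (D/Q)·S = (1,420/360) × 406 = $1,601.44
Annual holding cost  = (Q/2)·H = (360/2) × 8.9 = $1,602.00
Total = $1,601.44 + $1,602.00 = $3,203.44

$3,203.44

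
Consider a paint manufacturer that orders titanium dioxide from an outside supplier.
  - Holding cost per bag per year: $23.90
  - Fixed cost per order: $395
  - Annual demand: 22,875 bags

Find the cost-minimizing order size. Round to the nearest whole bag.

Optimal lot size Q* = (2 × 22,875 × $395 / $23.9)^½ ≈ 869.55

870 bags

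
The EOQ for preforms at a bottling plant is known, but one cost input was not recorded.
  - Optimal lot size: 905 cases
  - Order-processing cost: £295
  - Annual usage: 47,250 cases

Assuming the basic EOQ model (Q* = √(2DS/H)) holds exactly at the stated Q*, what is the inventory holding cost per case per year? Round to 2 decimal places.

EOQ relation: Q² = 2DS/H, so rearrange for the unknown.
H = 2DS / Q² = 2 × 47,250 × 295 / 905² = 34.0374

£34.04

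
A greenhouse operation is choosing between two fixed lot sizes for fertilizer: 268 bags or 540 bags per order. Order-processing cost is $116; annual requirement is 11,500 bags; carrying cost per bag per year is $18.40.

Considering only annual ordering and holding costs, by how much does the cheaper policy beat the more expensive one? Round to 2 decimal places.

Annual cost at Q: ordering D·S/Q plus holding Q·H/2.
TC(268) = (11,500/268)×116 + (268/2)×18.4 = $7,443.21
TC(540) = (11,500/540)×116 + (540/2)×18.4 = $7,438.37
Cheaper: Q = 540.  Difference = $4.84

$4.84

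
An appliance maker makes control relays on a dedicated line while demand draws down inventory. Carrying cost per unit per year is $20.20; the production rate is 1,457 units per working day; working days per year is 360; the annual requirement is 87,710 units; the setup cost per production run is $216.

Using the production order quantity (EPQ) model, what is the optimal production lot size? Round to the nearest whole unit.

d = 87,710/360 = 243.6389 units/day;  effective holding cost H(1 − d/p) = 20.2·(1 − 243.6389/1457) = 16.82217
Q* = √(2DS / H_eff) = √(2·87,710·216 / 16.82217) ≈ 1,500.81

1,501 units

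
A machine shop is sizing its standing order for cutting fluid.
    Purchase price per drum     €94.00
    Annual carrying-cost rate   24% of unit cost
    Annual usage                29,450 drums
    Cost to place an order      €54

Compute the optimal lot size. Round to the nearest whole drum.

Holding cost per drum per year: H = 24% × €94 = €22.5600
Q* = √(2·D·S / H) = √(2·29,450·54 / 22.56) = √140,984.0 ≈ 375.48

375 drums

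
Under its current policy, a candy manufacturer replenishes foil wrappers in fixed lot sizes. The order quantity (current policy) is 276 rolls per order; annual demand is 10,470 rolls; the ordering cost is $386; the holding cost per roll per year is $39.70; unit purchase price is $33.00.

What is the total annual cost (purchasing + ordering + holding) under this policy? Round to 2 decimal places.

$365,631.43

Ordering: D/Q × S = 10,470/276 × $386 = $14,642.83
Holding:  Q/2 × H = 276/2 × $39.7 = $5,478.60
Purchase cost = D·C = 10,470 × 33 = $345,510.00
Total = $14,642.83 + $5,478.60 + $345,510.00 = $365,631.43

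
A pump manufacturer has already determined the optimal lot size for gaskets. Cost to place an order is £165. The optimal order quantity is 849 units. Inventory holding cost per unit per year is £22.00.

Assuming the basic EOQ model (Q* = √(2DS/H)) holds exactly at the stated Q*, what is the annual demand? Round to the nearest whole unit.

48,053 units per year

Since Q* = (2DS/H)^½, squaring gives Q*²·H = 2DS.
D = Q²H / (2S) = 849² × 22 / (2 × 165) = 48,053.40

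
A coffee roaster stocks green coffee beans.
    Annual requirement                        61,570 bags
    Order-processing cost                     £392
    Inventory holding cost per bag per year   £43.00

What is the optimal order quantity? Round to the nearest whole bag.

Q* = √(2·D·S / H) = √(2·61,570·392 / 43) = √1,122,578.6 ≈ 1,059.52

1,060 bags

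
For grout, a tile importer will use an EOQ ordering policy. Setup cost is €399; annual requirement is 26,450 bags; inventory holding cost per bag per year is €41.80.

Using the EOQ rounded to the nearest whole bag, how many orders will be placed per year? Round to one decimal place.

37.2 orders per year

Optimal lot size Q* = (2 × 26,450 × €399 / €41.8)^½ ≈ 710.60 → Q = 711
N = D/Q = 26,450/711 ≈ 37.201 orders/yr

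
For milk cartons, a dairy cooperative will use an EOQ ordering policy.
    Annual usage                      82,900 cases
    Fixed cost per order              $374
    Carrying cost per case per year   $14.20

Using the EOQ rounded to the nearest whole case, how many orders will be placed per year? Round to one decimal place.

39.7 orders per year

Q* = √(2·D·S / H) = √(2·82,900·374 / 14.2) = √4,366,845.1 ≈ 2,089.70 → Q = 2,090
N = D/Q = 82,900/2,090 ≈ 39.665 orders/yr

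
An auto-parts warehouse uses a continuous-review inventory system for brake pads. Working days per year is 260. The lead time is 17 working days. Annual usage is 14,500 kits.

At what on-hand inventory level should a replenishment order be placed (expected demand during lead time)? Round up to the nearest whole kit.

949 kits

Daily demand d = 14,500 / 260 = 55.769 kits/day
Demand during lead time = 55.769 × 17 = 948.08
Reorder point = 948.08 → round up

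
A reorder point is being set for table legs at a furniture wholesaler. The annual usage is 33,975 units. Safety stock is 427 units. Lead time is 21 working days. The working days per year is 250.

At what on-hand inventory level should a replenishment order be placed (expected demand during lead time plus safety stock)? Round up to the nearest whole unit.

Daily demand d = 33,975 / 250 = 135.900 units/day
Demand during lead time = 135.900 × 21 = 2,853.90
Reorder point = 2,853.90 + 427 = 3,280.90 → round up

3,281 units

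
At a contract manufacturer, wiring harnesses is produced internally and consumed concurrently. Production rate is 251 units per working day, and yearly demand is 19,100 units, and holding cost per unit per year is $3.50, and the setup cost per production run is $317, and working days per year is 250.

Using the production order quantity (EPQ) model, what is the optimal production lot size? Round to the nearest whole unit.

Daily demand d = 19,100/250 = 76.400; p = 251; 1 − d/p = 0.69562
EPQ = √(2DS / (H(1 − d/p)))
    = √(2 × 19,100 × 317 / (3.5 × 0.69562)) ≈ 2,230.19

2,230 units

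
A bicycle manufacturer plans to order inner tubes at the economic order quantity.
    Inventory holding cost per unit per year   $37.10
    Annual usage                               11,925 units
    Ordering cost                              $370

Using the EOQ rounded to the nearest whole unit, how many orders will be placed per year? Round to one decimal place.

Optimal lot size Q* = (2 × 11,925 × $370 / $37.1)^½ ≈ 487.71 → Q = 488
Orders per year = D/Q = 11,925 / 488 = 24.436

24.4 orders per year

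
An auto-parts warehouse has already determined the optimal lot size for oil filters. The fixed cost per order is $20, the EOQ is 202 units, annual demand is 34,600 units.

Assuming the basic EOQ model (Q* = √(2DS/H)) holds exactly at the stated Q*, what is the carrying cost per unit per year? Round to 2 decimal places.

$33.92

From Q* = √(2DS/H) ⇒ Q*² = 2DS/H.
H = 2DS / Q² = 2 × 34,600 × 20 / 202² = 33.9182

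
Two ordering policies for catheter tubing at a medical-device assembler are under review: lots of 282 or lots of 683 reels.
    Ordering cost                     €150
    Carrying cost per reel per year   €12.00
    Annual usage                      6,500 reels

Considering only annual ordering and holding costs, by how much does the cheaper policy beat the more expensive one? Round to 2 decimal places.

Annual cost at Q: ordering D·S/Q plus holding Q·H/2.
TC(282) = (6,500/282)×150 + (282/2)×12 = €5,149.45
TC(683) = (6,500/683)×150 + (683/2)×12 = €5,525.53
|ΔTC| = |€5,149.45 − €5,525.53| = €376.08

€376.08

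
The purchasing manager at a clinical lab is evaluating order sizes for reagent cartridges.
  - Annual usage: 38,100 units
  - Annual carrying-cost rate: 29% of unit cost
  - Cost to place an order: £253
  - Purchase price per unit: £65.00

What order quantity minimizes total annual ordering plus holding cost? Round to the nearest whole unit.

1,011 units

Holding cost per unit per year: H = 29% × £65 = £18.8500
EOQ = √(2DS/H) = √(2 × 38,100 × 253 / 18.85)
    = √(1,022,737.40) ≈ 1,011.30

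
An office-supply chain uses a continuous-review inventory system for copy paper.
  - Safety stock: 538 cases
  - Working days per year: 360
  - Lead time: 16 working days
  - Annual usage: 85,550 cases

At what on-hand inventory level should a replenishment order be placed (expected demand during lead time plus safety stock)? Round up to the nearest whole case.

Daily demand d = 85,550 / 360 = 237.639 cases/day
Demand during lead time = 237.639 × 16 = 3,802.22
Reorder point = 3,802.22 + 538 = 4,340.22 → round up

4,341 cases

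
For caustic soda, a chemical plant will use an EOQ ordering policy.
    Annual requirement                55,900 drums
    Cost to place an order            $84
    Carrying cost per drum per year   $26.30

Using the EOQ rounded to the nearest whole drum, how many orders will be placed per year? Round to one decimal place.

Optimal lot size Q* = (2 × 55,900 × $84 / $26.3)^½ ≈ 597.56 → Q = 598
Orders per year = D/Q = 55,900 / 598 = 93.478

93.5 orders per year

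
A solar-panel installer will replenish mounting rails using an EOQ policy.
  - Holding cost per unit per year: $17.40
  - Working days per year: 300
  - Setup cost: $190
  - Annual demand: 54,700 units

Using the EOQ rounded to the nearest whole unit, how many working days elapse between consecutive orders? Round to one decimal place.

6.0 days

EOQ = √(2DS/H) = √(2 × 54,700 × 190 / 17.4)
    = √(1,194,597.70) ≈ 1,092.98 → Q = 1,093 units
T = Q/D × 300 days = 1,093/54,700 × 300 = 5.995 days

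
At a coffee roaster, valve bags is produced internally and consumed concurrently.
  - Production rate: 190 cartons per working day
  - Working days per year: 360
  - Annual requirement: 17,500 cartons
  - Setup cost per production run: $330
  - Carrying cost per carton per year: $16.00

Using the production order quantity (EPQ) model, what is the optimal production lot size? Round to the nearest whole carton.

985 cartons

d = 17,500/360 = 48.6111 cartons/day;  effective holding cost H(1 − d/p) = 16·(1 − 48.6111/190) = 11.90643
Q* = √(2DS / H_eff) = √(2·17,500·330 / 11.90643) ≈ 984.92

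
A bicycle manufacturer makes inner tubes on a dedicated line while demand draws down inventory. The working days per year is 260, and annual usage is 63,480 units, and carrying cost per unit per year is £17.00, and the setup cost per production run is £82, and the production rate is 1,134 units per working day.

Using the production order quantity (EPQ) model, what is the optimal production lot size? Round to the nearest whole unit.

883 units

Daily demand d = 63,480/260 = 244.154; p = 1134; 1 − d/p = 0.78470
EPQ = √(2DS / (H(1 − d/p)))
    = √(2 × 63,480 × 82 / (17 × 0.78470)) ≈ 883.42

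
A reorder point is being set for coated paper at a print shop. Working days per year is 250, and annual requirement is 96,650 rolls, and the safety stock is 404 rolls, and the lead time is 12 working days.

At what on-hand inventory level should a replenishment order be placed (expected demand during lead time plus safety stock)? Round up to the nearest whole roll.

5,044 rolls

Daily demand d = 96,650 / 250 = 386.600 rolls/day
Demand during lead time = 386.600 × 12 = 4,639.20
Reorder point = 4,639.20 + 404 = 5,043.20 → round up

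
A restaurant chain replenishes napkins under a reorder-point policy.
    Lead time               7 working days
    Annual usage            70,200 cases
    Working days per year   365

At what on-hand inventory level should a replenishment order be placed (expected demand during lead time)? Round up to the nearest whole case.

1,347 cases

Daily demand d = 70,200 / 365 = 192.329 cases/day
Demand during lead time = 192.329 × 7 = 1,346.30
Reorder point = 1,346.30 → round up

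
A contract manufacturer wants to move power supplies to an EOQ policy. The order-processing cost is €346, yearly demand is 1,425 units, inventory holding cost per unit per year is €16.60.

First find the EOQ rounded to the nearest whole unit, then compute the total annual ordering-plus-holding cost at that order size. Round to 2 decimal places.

€4,045.90

2DS/H = 2·1,425·346/16.6 = 59,403.61
EOQ = √59,403.61 ≈ 243.73 → Q = 244 units
Ordering: D/Q × S = 1,425/244 × €346 = €2,020.70
Holding:  Q/2 × H = 244/2 × €16.6 = €2,025.20
Total = €2,020.70 + €2,025.20 = €4,045.90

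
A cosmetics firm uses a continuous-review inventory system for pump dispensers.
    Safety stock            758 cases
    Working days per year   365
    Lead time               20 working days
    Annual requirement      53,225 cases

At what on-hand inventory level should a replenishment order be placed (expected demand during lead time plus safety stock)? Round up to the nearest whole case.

3,675 cases

Daily demand d = 53,225 / 365 = 145.822 cases/day
Demand during lead time = 145.822 × 20 = 2,916.44
Reorder point = 2,916.44 + 758 = 3,674.44 → round up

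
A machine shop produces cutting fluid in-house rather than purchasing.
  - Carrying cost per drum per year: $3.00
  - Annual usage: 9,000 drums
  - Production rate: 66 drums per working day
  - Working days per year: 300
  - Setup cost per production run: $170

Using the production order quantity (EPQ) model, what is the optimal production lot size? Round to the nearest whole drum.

1,367 drums

d = 9,000/300 = 30.0000 drums/day;  effective holding cost H(1 − d/p) = 3·(1 − 30.0000/66) = 1.63636
Q* = √(2DS / H_eff) = √(2·9,000·170 / 1.63636) ≈ 1,367.48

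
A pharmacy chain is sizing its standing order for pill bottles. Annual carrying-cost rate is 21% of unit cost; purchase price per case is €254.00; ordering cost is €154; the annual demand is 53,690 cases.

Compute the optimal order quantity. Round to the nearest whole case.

557 cases

Carrying cost H = €254 × 21% = €53.3400/case/yr
Q* = √(2·D·S / H) = √(2·53,690·154 / 53.34) = √310,021.0 ≈ 556.80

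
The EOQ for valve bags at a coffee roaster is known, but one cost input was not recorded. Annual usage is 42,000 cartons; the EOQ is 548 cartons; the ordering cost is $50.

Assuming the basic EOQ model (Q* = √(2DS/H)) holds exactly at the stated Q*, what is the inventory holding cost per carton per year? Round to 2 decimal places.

From Q* = √(2DS/H) ⇒ Q*² = 2DS/H.
H = 2DS / Q² = 2 × 42,000 × 50 / 548² = 13.9858

$13.99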